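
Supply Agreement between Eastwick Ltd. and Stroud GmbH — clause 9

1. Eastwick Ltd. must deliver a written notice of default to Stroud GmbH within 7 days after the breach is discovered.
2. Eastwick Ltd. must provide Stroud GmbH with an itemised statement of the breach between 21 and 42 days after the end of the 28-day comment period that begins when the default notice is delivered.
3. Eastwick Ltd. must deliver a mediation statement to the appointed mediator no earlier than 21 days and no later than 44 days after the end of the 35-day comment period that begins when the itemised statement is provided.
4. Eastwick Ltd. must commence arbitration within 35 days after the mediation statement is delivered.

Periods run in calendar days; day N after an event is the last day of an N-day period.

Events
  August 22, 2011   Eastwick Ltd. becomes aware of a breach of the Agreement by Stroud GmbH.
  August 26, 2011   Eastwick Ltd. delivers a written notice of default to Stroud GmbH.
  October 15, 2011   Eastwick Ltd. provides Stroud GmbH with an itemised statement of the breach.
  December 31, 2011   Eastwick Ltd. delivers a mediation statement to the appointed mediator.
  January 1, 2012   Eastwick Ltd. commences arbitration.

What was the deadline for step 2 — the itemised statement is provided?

November 4, 2011

The default notice is delivered on August 26, 2011; the 28-day comment period therefore ends September 23, 2011, and step 2 runs from that date. The window is 21–42 days after September 23, 2011; it closes on November 4, 2011.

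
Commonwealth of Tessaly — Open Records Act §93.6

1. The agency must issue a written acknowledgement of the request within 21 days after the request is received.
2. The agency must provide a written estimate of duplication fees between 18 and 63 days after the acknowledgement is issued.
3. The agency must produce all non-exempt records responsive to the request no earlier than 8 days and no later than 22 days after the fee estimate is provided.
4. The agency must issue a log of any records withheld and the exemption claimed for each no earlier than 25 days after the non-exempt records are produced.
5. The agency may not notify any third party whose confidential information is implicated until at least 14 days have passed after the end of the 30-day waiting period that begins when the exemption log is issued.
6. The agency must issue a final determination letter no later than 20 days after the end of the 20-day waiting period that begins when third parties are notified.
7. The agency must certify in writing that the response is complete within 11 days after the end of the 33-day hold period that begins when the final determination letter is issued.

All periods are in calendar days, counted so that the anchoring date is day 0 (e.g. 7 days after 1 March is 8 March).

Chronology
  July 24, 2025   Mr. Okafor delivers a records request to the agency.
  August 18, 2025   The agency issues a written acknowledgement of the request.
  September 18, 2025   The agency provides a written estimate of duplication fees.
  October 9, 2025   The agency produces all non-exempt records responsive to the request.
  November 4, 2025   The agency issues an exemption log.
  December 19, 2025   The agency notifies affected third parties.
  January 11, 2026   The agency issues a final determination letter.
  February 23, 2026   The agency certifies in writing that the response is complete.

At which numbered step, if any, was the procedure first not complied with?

Step 1 — counting 21 days from July 24, 2025 (when the request is received) gives a deadline of August 14, 2025; done August 18, 2025 — 4 days late.

Step 1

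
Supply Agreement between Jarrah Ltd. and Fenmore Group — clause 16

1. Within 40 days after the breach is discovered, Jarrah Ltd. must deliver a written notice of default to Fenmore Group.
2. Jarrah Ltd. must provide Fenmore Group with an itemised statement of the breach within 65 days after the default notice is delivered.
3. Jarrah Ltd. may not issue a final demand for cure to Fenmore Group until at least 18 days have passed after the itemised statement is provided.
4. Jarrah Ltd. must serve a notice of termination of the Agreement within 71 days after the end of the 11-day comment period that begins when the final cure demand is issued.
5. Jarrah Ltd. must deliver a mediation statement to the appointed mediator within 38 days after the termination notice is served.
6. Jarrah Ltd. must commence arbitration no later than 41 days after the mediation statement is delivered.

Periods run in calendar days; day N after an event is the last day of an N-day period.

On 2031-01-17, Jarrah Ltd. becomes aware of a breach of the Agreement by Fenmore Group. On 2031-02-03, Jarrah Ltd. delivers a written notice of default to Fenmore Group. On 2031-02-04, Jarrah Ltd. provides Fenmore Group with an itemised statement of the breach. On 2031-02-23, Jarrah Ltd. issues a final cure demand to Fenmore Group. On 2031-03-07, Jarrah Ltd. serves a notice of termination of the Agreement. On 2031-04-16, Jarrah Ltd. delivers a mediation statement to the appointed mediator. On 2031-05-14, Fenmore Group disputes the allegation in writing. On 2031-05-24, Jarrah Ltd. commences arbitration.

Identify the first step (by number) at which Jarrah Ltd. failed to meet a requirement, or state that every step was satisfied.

Step 1 — counting 40 days from 2031-01-17 (when the breach is discovered) gives a deadline of 2031-02-26; completed 2031-02-03, before the deadline.
Step 2 — counting 65 days from 2031-02-03 (when the default notice is delivered) gives a deadline of 2031-04-09; completed 2031-02-04, before the deadline.
Step 3 — must wait 18 days from 2031-02-04 (when the itemised statement is provided), so not before 2031-02-22; done 2031-02-23 — permitted.
Step 4 — counting 71 days from 2031-03-06 (end of the 11-day comment period, which began when the final cure demand is issued on 2031-02-23) gives a deadline of 2031-05-16; done 2031-03-07 — timely.
Step 5 — counting 38 days from 2031-03-07 (when the termination notice is served) gives a deadline of 2031-04-14; not done until 2031-04-16, 2 days after the deadline.

Step 5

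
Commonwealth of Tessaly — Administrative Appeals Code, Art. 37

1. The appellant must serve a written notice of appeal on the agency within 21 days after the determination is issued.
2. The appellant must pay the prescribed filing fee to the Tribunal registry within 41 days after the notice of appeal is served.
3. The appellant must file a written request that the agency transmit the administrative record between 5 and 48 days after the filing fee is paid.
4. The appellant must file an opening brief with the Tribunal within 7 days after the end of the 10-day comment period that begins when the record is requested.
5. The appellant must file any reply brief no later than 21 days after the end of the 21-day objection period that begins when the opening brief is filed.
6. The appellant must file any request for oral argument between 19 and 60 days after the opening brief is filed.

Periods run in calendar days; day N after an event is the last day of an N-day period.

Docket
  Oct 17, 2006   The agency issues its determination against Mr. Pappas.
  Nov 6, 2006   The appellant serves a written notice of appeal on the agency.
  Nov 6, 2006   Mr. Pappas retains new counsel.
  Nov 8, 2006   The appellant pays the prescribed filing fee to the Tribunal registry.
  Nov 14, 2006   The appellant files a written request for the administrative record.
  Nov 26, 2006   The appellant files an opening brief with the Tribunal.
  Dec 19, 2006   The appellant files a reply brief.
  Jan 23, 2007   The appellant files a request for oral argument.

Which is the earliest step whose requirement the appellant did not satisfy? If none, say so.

None — every step was satisfied

Step 1 — counting 21 days from Oct 17, 2006 (when the determination is issued) gives a deadline of Nov 7, 2006; Nov 6, 2006 is within that limit.
Step 2 — counting 41 days from Nov 6, 2006 (when the notice of appeal is served) gives a deadline of Dec 17, 2006; completed Nov 8, 2006, before the deadline.
Step 3 — 5 and 48 days from Nov 8, 2006 (when the filing fee is paid) are Nov 13, 2006 and Dec 26, 2006 respectively; done Nov 14, 2006, which is between those dates.
Step 4 — counting 7 days from Nov 24, 2006 (end of the 10-day comment period, which began when the record is requested on Nov 14, 2006) gives a deadline of Dec 1, 2006; completed Nov 26, 2006, before the deadline.
Step 5 — counting 21 days from Dec 17, 2006 (end of the 21-day objection period, which began when the opening brief is filed on Nov 26, 2006) gives a deadline of Jan 7, 2007; done Dec 19, 2006 — timely.
Step 6 — 19 and 60 days from Nov 26, 2006 (when the opening brief is filed) are Dec 15, 2006 and Jan 25, 2007 respectively; done Jan 23, 2007 — within the window.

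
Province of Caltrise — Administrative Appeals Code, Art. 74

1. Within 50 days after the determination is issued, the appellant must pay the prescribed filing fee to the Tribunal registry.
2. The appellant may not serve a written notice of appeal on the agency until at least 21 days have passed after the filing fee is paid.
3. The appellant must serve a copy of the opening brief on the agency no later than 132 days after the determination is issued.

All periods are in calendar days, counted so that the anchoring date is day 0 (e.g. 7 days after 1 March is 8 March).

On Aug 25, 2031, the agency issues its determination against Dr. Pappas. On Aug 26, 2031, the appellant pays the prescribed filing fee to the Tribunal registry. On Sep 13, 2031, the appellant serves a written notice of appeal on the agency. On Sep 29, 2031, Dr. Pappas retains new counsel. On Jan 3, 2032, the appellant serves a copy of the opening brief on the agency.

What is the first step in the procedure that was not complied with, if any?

Step 2

Step 1 — counting 50 days from Aug 25, 2031 (when the determination is issued) gives a deadline of Oct 14, 2031; done Aug 26, 2031 — timely.
Step 2 — must wait 21 days from Aug 26, 2031 (when the filing fee is paid), so not before Sep 16, 2031; acted on Sep 13, 2031, 3 days prematurely.
Later steps need not be reached.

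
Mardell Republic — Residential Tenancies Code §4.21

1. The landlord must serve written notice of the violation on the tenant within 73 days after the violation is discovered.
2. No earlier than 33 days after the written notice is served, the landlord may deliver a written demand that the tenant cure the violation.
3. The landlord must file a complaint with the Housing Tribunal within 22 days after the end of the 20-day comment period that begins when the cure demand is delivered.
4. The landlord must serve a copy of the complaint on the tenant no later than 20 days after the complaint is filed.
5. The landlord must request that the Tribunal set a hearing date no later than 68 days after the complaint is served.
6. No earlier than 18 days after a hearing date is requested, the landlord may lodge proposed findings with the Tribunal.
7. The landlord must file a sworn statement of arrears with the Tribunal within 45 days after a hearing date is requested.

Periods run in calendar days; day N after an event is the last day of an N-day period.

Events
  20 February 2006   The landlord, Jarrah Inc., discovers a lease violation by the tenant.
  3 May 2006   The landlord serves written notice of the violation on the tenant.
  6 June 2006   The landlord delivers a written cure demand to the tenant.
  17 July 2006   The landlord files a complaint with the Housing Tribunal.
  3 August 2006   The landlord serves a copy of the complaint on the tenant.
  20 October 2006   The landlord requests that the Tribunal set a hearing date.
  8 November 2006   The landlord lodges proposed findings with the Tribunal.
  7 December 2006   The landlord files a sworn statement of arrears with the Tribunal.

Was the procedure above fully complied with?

No

Step 1: 73 days after 20 February 2006 (when the violation is discovered) is 4 May 2006; done 3 May 2006 — timely.
Step 2: the earliest permitted date is 33 days after 3 May 2006 (when the written notice is served), i.e. 5 June 2006; done 6 June 2006 — permitted.
Step 3: 22 days after 26 June 2006 (end of the 20-day comment period, which began when the cure demand is delivered on 6 June 2006) is 18 July 2006; 17 July 2006 is within that limit.
Step 4: 20 days after 17 July 2006 (when the complaint is filed) is 6 August 2006; completed 3 August 2006, before the deadline.
Step 5: 68 days after 3 August 2006 (when the complaint is served) is 10 October 2006; 20 October 2006 misses that deadline by 10 days.
The procedure was therefore not followed at step 5.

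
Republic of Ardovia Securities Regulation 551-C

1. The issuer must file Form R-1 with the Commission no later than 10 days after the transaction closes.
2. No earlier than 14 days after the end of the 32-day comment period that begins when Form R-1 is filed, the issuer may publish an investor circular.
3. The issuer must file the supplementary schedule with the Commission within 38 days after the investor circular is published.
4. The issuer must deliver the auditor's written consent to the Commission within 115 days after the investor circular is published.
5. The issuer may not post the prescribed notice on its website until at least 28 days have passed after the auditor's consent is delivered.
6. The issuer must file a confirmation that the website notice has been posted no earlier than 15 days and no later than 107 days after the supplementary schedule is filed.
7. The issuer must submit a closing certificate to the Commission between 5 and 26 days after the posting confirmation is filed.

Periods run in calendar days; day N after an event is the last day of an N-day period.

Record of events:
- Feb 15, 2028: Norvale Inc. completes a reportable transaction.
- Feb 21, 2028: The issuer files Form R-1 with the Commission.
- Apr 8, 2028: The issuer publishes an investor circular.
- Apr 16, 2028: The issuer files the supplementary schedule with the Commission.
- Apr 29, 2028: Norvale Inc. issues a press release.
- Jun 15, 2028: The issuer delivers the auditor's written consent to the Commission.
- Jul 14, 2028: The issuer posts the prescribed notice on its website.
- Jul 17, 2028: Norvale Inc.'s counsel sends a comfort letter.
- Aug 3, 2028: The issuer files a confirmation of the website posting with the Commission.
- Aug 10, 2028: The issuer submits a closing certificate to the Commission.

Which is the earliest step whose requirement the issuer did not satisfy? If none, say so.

Step 6

(1) due by Feb 15, 2028 + 10 days = Feb 25, 2028; done Feb 21, 2028 — timely.
(2) permitted from Mar 24, 2028 + 14 days = Apr 7, 2028 onward; done Apr 8, 2028 — permitted.
(3) due by Apr 8, 2028 + 38 days = May 16, 2028; done Apr 16, 2028 — timely.
(4) due by Apr 8, 2028 + 115 days = Aug 1, 2028; Jun 15, 2028 is within that limit.
(5) permitted from Jun 15, 2028 + 28 days = Jul 13, 2028 onward; done Jul 14, 2028 — permitted.
(6) the permitted window runs from Apr 16, 2028 + 15 = May 1, 2028 to Apr 16, 2028 + 107 = Aug 1, 2028; done Aug 3, 2028 — 2 days after the window closed.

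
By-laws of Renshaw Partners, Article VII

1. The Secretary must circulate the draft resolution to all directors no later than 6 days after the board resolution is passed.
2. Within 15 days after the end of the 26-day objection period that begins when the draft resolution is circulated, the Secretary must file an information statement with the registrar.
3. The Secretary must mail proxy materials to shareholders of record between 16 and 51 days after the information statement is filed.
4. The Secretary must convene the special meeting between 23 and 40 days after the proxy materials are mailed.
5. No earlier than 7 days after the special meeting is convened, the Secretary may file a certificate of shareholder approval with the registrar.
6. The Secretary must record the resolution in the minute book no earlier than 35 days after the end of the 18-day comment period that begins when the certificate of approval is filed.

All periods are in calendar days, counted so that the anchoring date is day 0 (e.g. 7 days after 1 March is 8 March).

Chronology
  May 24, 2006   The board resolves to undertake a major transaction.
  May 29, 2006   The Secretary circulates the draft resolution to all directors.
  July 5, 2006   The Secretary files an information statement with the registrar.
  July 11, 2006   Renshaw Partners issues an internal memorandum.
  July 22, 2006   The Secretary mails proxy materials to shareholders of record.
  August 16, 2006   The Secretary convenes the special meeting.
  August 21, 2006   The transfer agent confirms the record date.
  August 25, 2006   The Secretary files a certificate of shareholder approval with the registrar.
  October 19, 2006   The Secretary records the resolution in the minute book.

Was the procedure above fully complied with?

Step 1 — counting 6 days from May 24, 2006 (when the board resolution is passed) gives a deadline of May 30, 2006; done May 29, 2006 — timely.
Step 2 — counting 15 days from June 24, 2006 (end of the 26-day objection period, which began when the draft resolution is circulated on May 29, 2006) gives a deadline of July 9, 2006; July 5, 2006 is within that limit.
Step 3 — 16 and 51 days from July 5, 2006 (when the information statement is filed) are July 21, 2006 and August 25, 2006 respectively; done July 22, 2006, which is between those dates.
Step 4 — 23 and 40 days from July 22, 2006 (when the proxy materials are mailed) are August 14, 2006 and August 31, 2006 respectively; August 16, 2006 falls inside that range.
Step 5 — must wait 7 days from August 16, 2006 (when the special meeting is convened), so not before August 23, 2006; done August 25, 2006 — permitted.
Step 6 — must wait 35 days from September 12, 2006 (end of the 18-day comment period, which began when the certificate of approval is filed on August 25, 2006), so not before October 17, 2006; October 19, 2006 is on or after that date.

Yes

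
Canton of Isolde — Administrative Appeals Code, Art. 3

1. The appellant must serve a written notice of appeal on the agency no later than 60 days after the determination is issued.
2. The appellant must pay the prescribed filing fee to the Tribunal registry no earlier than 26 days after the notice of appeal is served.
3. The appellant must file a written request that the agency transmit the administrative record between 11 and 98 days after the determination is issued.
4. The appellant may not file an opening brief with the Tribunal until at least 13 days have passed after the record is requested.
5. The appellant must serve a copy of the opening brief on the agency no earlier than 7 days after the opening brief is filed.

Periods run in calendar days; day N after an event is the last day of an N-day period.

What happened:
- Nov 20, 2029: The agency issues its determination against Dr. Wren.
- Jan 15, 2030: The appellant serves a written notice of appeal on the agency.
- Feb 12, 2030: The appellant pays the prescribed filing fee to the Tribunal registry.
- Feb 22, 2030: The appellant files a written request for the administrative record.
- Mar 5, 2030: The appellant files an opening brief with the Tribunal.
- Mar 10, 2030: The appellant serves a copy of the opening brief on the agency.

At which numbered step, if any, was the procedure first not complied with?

Step 1 — counting 60 days from Nov 20, 2029 (when the determination is issued) gives a deadline of Jan 19, 2030; Jan 15, 2030 is within that limit.
Step 2 — must wait 26 days from Jan 15, 2030 (when the notice of appeal is served), so not before Feb 10, 2030; done Feb 12, 2030, after the minimum wait.
Step 3 — 11 and 98 days from Nov 20, 2029 (when the determination is issued) are Dec 1, 2029 and Feb 26, 2030 respectively; Feb 22, 2030 falls inside that range.
Step 4 — must wait 13 days from Feb 22, 2030 (when the record is requested), so not before Mar 7, 2030; acted on Mar 5, 2030, 2 days prematurely.

Step 4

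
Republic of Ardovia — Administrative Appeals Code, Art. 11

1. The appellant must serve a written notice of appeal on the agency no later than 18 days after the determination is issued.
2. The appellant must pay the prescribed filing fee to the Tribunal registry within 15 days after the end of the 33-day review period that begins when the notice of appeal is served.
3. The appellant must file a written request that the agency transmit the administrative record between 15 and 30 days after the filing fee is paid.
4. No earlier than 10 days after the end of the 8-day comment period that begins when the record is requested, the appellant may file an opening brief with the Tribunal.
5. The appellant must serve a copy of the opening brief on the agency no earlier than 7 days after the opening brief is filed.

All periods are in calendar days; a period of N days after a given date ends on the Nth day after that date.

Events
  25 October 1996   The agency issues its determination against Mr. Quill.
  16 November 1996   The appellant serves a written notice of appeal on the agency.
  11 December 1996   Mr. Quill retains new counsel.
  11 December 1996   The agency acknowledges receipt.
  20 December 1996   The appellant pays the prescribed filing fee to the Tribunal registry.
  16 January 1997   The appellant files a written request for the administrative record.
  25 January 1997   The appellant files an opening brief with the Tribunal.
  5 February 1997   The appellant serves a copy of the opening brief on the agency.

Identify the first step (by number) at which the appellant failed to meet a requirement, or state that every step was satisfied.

Step 1

(1) due by 25 October 1996 + 18 days = 12 November 1996; 16 November 1996 misses that deadline by 4 days.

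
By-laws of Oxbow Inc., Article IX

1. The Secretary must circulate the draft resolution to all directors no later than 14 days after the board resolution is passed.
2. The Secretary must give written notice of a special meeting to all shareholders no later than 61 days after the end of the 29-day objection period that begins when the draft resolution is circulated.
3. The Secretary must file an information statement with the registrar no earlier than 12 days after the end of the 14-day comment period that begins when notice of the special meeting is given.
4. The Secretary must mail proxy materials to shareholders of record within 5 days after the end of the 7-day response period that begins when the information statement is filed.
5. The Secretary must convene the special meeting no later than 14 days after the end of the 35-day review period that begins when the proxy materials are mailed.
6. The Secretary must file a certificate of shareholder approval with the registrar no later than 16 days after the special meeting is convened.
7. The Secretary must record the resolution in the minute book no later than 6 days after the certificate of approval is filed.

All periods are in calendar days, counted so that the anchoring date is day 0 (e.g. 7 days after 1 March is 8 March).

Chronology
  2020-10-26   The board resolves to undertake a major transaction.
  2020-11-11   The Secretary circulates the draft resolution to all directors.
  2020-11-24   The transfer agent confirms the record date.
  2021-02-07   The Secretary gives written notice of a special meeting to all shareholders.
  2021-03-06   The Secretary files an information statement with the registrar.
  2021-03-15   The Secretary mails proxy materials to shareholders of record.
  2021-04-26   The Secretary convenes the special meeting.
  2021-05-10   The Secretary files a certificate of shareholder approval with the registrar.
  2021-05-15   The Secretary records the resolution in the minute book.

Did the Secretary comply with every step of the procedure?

(1) due by 2020-10-26 + 14 days = 2020-11-09; done 2020-11-11 — 2 days late.
No need to go further; step 1 was not satisfied.

No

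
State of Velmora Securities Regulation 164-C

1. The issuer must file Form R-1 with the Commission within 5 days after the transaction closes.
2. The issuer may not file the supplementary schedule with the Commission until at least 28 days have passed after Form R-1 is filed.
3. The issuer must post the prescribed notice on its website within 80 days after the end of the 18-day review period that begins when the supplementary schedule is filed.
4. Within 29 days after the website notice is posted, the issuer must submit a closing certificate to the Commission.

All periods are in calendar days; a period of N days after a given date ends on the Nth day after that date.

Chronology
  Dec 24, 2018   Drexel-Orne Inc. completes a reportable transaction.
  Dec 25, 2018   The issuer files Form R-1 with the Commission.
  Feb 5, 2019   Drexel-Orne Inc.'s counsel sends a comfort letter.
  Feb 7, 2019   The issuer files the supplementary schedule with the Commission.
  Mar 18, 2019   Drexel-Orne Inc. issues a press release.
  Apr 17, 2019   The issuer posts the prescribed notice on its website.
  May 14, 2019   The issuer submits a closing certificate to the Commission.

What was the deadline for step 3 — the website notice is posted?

The supplementary schedule is filed on Feb 7, 2019; the 18-day review period therefore ends Feb 25, 2019, and step 3 runs from that date. 80 days after Feb 25, 2019 is May 16, 2019.

May 16, 2019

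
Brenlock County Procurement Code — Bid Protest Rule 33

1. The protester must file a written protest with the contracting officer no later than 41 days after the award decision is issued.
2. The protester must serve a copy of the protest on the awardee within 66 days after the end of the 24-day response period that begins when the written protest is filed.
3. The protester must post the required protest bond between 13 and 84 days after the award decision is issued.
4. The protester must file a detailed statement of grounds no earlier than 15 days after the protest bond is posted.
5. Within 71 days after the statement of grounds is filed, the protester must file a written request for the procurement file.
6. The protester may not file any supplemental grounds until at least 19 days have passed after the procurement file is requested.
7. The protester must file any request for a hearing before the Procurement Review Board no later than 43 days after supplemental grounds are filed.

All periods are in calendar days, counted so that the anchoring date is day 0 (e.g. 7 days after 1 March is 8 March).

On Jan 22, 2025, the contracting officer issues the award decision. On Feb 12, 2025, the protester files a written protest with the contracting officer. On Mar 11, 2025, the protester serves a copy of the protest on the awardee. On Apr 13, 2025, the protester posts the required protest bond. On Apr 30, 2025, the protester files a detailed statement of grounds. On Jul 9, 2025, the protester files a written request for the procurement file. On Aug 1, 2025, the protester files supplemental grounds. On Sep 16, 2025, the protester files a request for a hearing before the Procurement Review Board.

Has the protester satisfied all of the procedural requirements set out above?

No

Step 1 — counting 41 days from Jan 22, 2025 (when the award decision is issued) gives a deadline of Mar 4, 2025; completed Feb 12, 2025, before the deadline.
Step 2 — counting 66 days from Mar 8, 2025 (end of the 24-day response period, which began when the written protest is filed on Feb 12, 2025) gives a deadline of May 13, 2025; completed Mar 11, 2025, before the deadline.
Step 3 — 13 and 84 days from Jan 22, 2025 (when the award decision is issued) are Feb 4, 2025 and Apr 16, 2025 respectively; done Apr 13, 2025 — within the window.
Step 4 — must wait 15 days from Apr 13, 2025 (when the protest bond is posted), so not before Apr 28, 2025; done Apr 30, 2025, after the minimum wait.
Step 5 — counting 71 days from Apr 30, 2025 (when the statement of grounds is filed) gives a deadline of Jul 10, 2025; done Jul 9, 2025 — timely.
Step 6 — must wait 19 days from Jul 9, 2025 (when the procurement file is requested), so not before Jul 28, 2025; done Aug 1, 2025 — permitted.
Step 7 — counting 43 days from Aug 1, 2025 (when supplemental grounds are filed) gives a deadline of Sep 13, 2025; not done until Sep 16, 2025, 3 days after the deadline.
The analysis stops there.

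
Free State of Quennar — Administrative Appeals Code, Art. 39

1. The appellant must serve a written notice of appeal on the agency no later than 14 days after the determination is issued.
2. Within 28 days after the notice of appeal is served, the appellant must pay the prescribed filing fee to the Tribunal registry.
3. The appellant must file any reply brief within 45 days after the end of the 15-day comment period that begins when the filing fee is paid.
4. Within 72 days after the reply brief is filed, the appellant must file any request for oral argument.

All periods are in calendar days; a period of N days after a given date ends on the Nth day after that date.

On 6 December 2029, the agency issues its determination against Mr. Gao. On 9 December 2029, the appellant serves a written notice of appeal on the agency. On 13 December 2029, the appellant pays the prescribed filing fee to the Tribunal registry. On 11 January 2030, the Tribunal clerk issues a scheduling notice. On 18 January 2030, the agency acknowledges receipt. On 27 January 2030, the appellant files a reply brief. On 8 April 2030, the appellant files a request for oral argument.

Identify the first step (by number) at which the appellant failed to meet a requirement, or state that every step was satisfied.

Step 1 — counting 14 days from 6 December 2029 (when the determination is issued) gives a deadline of 20 December 2029; completed 9 December 2029, before the deadline.
Step 2 — counting 28 days from 9 December 2029 (when the notice of appeal is served) gives a deadline of 6 January 2030; 13 December 2029 is within that limit.
Step 3 — counting 45 days from 28 December 2029 (end of the 15-day comment period, which began when the filing fee is paid on 13 December 2029) gives a deadline of 11 February 2030; completed 27 January 2030, before the deadline.
Step 4 — counting 72 days from 27 January 2030 (when the reply brief is filed) gives a deadline of 9 April 2030; completed 8 April 2030, before the deadline.

None — every step was satisfied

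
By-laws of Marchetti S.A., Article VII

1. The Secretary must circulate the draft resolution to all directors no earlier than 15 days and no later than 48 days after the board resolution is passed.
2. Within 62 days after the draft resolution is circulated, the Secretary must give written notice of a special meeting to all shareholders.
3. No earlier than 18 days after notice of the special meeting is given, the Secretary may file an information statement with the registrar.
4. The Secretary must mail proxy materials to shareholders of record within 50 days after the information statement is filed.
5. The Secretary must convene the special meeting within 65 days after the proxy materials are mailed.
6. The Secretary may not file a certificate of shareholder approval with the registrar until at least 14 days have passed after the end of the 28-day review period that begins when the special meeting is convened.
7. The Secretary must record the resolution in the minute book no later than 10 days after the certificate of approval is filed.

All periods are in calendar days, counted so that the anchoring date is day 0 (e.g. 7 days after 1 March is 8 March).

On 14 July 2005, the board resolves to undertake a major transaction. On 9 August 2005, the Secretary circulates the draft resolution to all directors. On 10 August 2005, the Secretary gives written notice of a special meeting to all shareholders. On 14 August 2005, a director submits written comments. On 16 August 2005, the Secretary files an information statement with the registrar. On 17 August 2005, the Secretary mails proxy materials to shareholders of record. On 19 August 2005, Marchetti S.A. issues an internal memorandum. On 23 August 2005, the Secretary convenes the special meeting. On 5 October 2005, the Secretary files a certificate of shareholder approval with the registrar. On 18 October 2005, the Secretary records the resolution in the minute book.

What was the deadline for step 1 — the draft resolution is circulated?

31 August 2005

Step 1 runs from 14 July 2005, when the board resolution is passed. The window is 15–48 days after 14 July 2005; it closes on 31 August 2005.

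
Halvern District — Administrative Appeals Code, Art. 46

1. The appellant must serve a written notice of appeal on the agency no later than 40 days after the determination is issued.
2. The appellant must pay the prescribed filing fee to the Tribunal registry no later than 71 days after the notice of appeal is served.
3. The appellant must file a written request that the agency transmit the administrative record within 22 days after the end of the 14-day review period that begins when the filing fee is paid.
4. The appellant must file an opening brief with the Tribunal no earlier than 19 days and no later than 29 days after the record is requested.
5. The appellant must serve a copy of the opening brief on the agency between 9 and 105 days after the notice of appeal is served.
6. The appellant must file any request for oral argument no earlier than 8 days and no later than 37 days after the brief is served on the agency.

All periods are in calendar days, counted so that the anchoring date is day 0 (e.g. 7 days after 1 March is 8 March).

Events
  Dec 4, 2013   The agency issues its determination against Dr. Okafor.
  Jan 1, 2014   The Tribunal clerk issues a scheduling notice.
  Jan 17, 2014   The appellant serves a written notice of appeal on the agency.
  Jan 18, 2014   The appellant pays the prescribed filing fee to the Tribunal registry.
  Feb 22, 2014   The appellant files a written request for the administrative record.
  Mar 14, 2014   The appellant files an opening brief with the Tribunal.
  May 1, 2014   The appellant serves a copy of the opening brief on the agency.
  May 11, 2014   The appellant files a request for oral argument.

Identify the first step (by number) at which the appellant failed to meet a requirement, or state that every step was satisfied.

Step 1 — counting 40 days from Dec 4, 2013 (when the determination is issued) gives a deadline of Jan 13, 2014; done Jan 17, 2014 — 4 days late.
Later steps need not be reached.

Step 1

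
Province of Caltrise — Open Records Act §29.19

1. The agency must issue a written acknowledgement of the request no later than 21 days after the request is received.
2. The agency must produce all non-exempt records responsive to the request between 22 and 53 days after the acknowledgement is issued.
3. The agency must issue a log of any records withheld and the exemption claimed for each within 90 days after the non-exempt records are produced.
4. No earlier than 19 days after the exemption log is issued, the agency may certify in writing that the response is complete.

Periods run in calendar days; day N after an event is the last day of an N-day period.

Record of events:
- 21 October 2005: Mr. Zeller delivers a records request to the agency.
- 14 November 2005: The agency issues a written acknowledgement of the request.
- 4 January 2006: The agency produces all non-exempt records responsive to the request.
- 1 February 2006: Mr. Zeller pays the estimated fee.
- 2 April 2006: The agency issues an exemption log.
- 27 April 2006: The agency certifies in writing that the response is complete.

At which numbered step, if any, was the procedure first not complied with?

Step 1 — counting 21 days from 21 October 2005 (when the request is received) gives a deadline of 11 November 2005; not done until 14 November 2005, 3 days after the deadline.
Later steps need not be reached.

Step 1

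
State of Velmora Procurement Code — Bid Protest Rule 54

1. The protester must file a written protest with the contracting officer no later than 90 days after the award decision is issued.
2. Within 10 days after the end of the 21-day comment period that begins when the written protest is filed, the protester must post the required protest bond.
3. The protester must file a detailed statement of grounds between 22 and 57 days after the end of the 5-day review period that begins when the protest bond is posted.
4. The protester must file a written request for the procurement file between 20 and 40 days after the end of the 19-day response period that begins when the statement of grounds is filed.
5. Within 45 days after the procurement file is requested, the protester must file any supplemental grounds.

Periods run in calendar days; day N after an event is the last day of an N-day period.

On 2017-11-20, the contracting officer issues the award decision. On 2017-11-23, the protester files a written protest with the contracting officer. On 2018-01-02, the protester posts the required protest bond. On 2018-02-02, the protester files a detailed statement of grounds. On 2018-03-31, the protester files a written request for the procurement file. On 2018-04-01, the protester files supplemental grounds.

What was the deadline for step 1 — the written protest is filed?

2018-02-18

Step 1 runs from 2017-11-20, when the award decision is issued. 90 days after 2017-11-20 is 2018-02-18.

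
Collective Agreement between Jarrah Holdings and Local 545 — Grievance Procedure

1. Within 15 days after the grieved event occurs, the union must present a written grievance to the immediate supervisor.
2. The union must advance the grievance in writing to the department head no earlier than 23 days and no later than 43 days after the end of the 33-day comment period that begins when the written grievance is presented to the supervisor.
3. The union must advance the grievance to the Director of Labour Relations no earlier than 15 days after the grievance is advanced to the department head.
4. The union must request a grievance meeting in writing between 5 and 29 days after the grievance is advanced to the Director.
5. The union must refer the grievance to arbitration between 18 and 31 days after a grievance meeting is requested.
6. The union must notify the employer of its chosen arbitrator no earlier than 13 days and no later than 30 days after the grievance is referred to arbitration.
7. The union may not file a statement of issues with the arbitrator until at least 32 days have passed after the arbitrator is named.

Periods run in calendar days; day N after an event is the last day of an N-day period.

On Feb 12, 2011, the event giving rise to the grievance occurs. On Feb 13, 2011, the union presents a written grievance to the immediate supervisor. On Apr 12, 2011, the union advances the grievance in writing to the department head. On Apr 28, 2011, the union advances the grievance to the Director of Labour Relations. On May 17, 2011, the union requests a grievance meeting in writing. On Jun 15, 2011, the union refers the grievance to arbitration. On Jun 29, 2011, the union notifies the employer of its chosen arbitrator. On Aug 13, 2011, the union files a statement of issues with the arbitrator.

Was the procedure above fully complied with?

Yes

Step 1: 15 days after Feb 12, 2011 (when the grieved event occurs) is Feb 27, 2011; completed Feb 13, 2011, before the deadline.
Step 2: the window is 23–43 days after Mar 18, 2011 (end of the 33-day comment period, which began when the written grievance is presented to the supervisor on Feb 13, 2011), so Apr 10, 2011 through Apr 30, 2011; done Apr 12, 2011, which is between those dates.
Step 3: the earliest permitted date is 15 days after Apr 12, 2011 (when the grievance is advanced to the department head), i.e. Apr 27, 2011; done Apr 28, 2011, after the minimum wait.
Step 4: the window is 5–29 days after Apr 28, 2011 (when the grievance is advanced to the Director), so May 3, 2011 through May 27, 2011; May 17, 2011 falls inside that range.
Step 5: the window is 18–31 days after May 17, 2011 (when a grievance meeting is requested), so Jun 4, 2011 through Jun 17, 2011; done Jun 15, 2011, which is between those dates.
Step 6: the window is 13–30 days after Jun 15, 2011 (when the grievance is referred to arbitration), so Jun 28, 2011 through Jul 15, 2011; done Jun 29, 2011 — within the window.
Step 7: the earliest permitted date is 32 days after Jun 29, 2011 (when the arbitrator is named), i.e. Jul 31, 2011; done Aug 13, 2011 — permitted.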